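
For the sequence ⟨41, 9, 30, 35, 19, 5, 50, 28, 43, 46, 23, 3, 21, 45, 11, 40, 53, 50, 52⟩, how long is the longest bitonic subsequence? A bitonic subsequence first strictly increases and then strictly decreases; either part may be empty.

8

One longest bitonic subsequence is 9, 30, 35, 50, 46, 23, 21, 11 (positions 2,3,4,7,10,11,13,15): it rises to 50 then falls. Length 8 is optimal.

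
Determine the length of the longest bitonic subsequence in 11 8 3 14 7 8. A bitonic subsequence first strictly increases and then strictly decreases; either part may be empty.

Let inc[i] be the LIS ending at i and dec[i] the longest strictly decreasing subsequence starting at i. inc = [1, 1, 1, 2, 2, 3], dec = [3, 2, 1, 2, 1, 1].
max_i inc[i]+dec[i]−1 = 3, with one witness 11, 8, 7.

3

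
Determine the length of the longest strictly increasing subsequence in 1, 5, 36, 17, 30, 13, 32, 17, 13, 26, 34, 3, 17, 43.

7

Scanning left to right, the best length ending at each element is: 1→1, 5→2, 36→3, 17→3, 30→4, 13→3, 32→5, 17→4, 13→3, 26→5, 34→6, 3→2, 17→4, 43→7.
So the longest increasing subsequence has length 7, e.g. 1, 5, 17, 30, 32, 34, 43.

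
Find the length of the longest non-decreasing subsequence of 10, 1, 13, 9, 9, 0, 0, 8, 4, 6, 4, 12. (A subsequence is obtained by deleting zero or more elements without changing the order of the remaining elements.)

Let dp[i] be the longest non-decreasing subsequence ending at position i. Then dp = [1, 1, 2, 2, 3, 1, 2, 3, 3, 4, 4, 5].
The maximum is 5; one witness is 0, 0, 4, 6, 12 at positions 6,7,9,10,12.

5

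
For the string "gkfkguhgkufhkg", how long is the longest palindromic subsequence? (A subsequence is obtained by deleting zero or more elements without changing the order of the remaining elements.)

11

One longest palindromic subsequence is gkfkghgkfkg (positions 1,2,3,4,5,7,8,9,11,13,14); it reads the same forward and backward, and the interval DP gives dp[1][14] = 11.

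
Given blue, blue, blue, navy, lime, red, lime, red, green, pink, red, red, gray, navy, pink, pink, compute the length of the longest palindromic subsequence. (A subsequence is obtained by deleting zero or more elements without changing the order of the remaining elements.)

One longest palindromic subsequence is navy red red pink red red navy (positions 4,6,8,10,11,12,14); it reads the same forward and backward, and the interval DP gives dp[1][16] = 7.

7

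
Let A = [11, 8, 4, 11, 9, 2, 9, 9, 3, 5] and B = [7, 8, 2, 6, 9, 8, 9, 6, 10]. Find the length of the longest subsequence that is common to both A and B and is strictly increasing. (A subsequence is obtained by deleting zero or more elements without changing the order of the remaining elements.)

2

A longest common strictly increasing subsequence is 8, 9 (length 2); it appears in order in both A and B, and no longer such subsequence exists.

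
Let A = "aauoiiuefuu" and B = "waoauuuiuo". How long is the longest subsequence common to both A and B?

6

Backtracking the LCS table gives one alignment: a (A1,B2) → a (A2,B4) → u (A3,B5) → u (A7,B6) → u (A10,B7) → u (A11,B9).
So the longest common subsequence has length 6.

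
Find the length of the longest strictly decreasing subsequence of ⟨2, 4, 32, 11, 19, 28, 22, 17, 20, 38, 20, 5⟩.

Scanning left to right, the best length ending at each element is: 2→1, 4→1, 32→1, 11→2, 19→2, 28→2, 22→3, 17→4, 20→4, 38→1, 20→4, 5→5.
So the longest decreasing subsequence has length 5, e.g. 32, 28, 22, 17, 5.

5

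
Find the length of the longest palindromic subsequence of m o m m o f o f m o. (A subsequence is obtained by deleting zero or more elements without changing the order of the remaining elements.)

Using dp[i][j] = 2 + dp[i+1][j−1] if the ends match, else max(dp[i+1][j], dp[i][j−1]):
dp[1][10] = 7. A witness is omfofmo at positions 2,3,6,7,8,9,10.

7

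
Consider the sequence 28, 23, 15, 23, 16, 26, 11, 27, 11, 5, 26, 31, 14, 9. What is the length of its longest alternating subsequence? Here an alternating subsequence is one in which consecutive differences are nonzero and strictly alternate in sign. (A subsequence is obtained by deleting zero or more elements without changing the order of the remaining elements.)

A longest alternating subsequence is 28, 15, 23, 16, 26, 11, 27, 11, 26, 14 (positions 1,3,4,5,6,7,8,9,11,13); its 9 consecutive differences strictly alternate in sign, and length 10 is optimal.

10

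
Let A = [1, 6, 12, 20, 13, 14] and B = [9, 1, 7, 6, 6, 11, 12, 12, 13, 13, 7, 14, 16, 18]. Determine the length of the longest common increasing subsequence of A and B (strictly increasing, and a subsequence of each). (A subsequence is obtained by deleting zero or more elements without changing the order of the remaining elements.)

A longest common strictly increasing subsequence is 1, 6, 12, 13, 14 (length 5); it appears in order in both A and B, and no longer such subsequence exists.

5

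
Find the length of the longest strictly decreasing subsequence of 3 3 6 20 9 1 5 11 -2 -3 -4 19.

Scanning left to right, the best length ending at each element is: 3→1, 3→1, 6→1, 20→1, 9→2, 1→3, 5→3, 11→2, -2→4, -3→5, -4→6, 19→2.
So the longest decreasing subsequence has length 6, e.g. 20, 9, 1, -2, -3, -4.

6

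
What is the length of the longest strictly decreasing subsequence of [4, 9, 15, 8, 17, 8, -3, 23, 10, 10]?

One longest decreasing subsequence is 9, 8, -3 (positions 2,4,7), of length 3; no longer one exists.

3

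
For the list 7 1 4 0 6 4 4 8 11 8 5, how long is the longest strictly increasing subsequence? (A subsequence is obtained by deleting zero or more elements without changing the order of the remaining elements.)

Let dp[i] be the longest increasing subsequence ending at position i. Then dp = [1, 1, 2, 1, 3, 2, 2, 4, 5, 4, 3].
The maximum is 5; one witness is 1, 4, 6, 8, 11 at positions 2,3,5,8,9.

5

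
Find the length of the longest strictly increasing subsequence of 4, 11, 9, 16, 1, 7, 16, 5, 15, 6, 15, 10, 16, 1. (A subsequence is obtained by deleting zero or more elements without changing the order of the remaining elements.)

5

Let dp[i] be the longest increasing subsequence ending at position i. Then dp = [1, 2, 2, 3, 1, 2, 3, 2, 3, 3, 4, 4, 5, 1].
The maximum is 5; one witness is 4, 5, 6, 15, 16 at positions 1,8,10,11,13.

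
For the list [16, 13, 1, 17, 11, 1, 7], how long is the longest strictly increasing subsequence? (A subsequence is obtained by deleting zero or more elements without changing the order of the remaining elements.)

One longest increasing subsequence is 16, 17 (positions 1,4), of length 2; no longer one exists.

2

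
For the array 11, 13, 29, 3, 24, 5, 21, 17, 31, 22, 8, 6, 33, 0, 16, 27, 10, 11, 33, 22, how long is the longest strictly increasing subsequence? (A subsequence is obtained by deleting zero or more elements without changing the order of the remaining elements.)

6

One longest increasing subsequence is 11, 13, 21, 22, 27, 33 (positions 1,2,7,10,16,19), of length 6; no longer one exists.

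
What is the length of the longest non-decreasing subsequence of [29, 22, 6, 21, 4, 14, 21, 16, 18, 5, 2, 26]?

Scanning left to right, the best length ending at each element is: 29→1, 22→1, 6→1, 21→2, 4→1, 14→2, 21→3, 16→3, 18→4, 5→2, 2→1, 26→5.
So the longest non-decreasing subsequence has length 5, e.g. 6, 14, 16, 18, 26.

5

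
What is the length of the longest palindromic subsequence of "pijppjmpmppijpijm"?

11

One longest palindromic subsequence is ijppmpmppji (positions 2,3,4,5,7,8,9,10,11,13,15); it reads the same forward and backward, and the interval DP gives dp[1][17] = 11.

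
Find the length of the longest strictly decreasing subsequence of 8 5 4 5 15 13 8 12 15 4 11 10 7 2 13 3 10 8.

7

Let dp[i] be the longest decreasing subsequence ending at position i. Then dp = [1, 2, 3, 2, 1, 2, 3, 3, 1, 4, 4, 5, 6, 7, 2, 7, 5, 6].
The maximum is 7; one witness is 15, 13, 12, 11, 10, 7, 2 at positions 5,6,8,11,12,13,14.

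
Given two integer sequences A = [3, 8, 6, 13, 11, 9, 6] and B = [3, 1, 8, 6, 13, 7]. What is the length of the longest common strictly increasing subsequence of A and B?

For each value that appears in both, track the longest common increasing run ending there.
The best achievable length is 3; one witness is 3, 8, 13 (A-positions 1,2,4, B-positions 1,3,5).

3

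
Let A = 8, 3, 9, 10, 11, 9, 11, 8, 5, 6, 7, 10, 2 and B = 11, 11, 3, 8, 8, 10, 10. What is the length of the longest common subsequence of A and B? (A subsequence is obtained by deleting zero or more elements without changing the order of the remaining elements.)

4

Backtracking the LCS table gives one alignment: 11 (A5,B1) → 11 (A7,B2) → 8 (A8,B5) → 10 (A12,B7).
So the longest common subsequence has length 4.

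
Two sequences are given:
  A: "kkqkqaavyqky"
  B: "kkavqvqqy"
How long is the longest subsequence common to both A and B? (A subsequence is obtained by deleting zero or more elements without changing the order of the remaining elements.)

A longest common subsequence is kkqqqy (length 6); the LCS DP confirms no longer common subsequence exists.

6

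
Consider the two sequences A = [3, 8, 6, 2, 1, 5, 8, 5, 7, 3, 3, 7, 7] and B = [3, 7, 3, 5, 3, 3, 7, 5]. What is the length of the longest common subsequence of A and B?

Backtracking the LCS table gives one alignment: 3 (A1,B3) → 5 (A8,B4) → 3 (A10,B5) → 3 (A11,B6) → 7 (A12,B7).
So the longest common subsequence has length 5.

5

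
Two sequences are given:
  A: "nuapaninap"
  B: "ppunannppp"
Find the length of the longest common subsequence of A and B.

5

A longest common subsequence is nannp (length 5); the LCS DP confirms no longer common subsequence exists.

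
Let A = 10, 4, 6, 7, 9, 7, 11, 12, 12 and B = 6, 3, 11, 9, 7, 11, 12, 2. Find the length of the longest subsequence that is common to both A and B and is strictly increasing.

For each value that appears in both, track the longest common increasing run ending there.
The best achievable length is 4; one witness is 6, 9, 11, 12 (A-positions 3,5,7,8, B-positions 1,4,6,7).

4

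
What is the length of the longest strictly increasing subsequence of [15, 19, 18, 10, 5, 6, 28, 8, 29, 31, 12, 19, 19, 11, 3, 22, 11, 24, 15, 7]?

Let dp[i] be the longest increasing subsequence ending at position i. Then dp = [1, 2, 2, 1, 1, 2, 3, 3, 4, 5, 4, 5, 5, 4, 1, 6, 4, 7, 5, 3].
The maximum is 7; one witness is 5, 6, 8, 12, 19, 22, 24 at positions 5,6,8,11,12,16,18.

7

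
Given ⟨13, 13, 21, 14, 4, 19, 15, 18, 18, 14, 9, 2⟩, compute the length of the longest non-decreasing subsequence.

6

Let dp[i] be the longest non-decreasing subsequence ending at position i. Then dp = [1, 2, 3, 3, 1, 4, 4, 5, 6, 4, 2, 1].
The maximum is 6; one witness is 13, 13, 14, 15, 18, 18 at positions 1,2,4,7,8,9.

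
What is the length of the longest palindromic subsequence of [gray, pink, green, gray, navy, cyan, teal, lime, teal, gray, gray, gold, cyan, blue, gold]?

7

One longest palindromic subsequence is gray gray teal lime teal gray gray (positions 1,4,7,8,9,10,11); it reads the same forward and backward, and the interval DP gives dp[1][15] = 7.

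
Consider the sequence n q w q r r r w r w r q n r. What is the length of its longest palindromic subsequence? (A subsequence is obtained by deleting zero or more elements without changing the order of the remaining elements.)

10

Using dp[i][j] = 2 + dp[i+1][j−1] if the ends match, else max(dp[i+1][j], dp[i][j−1]):
dp[1][14] = 10. A witness is nqwrrrrwqn at positions 1,2,3,5,6,7,9,10,12,13.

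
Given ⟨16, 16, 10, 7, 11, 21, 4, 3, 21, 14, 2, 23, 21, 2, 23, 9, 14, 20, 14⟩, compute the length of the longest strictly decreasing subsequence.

Scanning left to right, the best length ending at each element is: 16→1, 16→1, 10→2, 7→3, 11→2, 21→1, 4→4, 3→5, 21→1, 14→2, 2→6, 23→1, 21→2, 2→6, 23→1, 9→3, 14→3, 20→3, 14→4.
So the longest decreasing subsequence has length 6, e.g. 16, 10, 7, 4, 3, 2.

6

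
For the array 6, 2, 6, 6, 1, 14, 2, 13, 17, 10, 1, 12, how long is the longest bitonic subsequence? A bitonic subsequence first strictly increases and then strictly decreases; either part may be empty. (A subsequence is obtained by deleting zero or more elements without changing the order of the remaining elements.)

Let inc[i] be the LIS ending at i and dec[i] the longest strictly decreasing subsequence starting at i. inc = [1, 1, 2, 2, 1, 3, 2, 3, 4, 3, 1, 4], dec = [3, 2, 3, 3, 1, 4, 2, 3, 3, 2, 1, 1].
max_i inc[i]+dec[i]−1 = 6, with one witness 2, 6, 14, 13, 10, 1.

6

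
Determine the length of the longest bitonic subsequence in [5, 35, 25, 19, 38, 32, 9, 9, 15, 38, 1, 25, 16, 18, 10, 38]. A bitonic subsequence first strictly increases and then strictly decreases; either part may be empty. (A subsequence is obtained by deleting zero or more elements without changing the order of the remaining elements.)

Let inc[i] be the LIS ending at i and dec[i] the longest strictly decreasing subsequence starting at i. inc = [1, 2, 2, 2, 3, 3, 2, 2, 3, 4, 1, 4, 4, 5, 3, 6], dec = [2, 5, 4, 3, 5, 4, 2, 2, 2, 4, 1, 3, 2, 2, 1, 1].
max_i inc[i]+dec[i]−1 = 7, with one witness 5, 35, 38, 32, 25, 18, 10.

7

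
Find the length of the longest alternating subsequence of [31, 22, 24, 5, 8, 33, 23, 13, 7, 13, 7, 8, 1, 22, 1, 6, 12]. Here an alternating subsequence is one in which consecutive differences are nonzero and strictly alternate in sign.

13

Track the best alternating length ending on an up-step vs a down-step at each position: up/down = 1/1, 1/2, 3/2, 1/4, 5/4, 5/1, 5/6, 5/6, 5/6, 7/6, 5/8, 9/8, 1/10, 11/6, 1/12, 13/12, 13/12.
The maximum over both is 13; one such subsequence is 31, 22, 24, 5, 8, 7, 13, 7, 8, 1, 22, 1, 6.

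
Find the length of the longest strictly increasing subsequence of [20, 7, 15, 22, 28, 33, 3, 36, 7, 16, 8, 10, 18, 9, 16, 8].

6

One longest increasing subsequence is 7, 15, 22, 28, 33, 36 (positions 2,3,4,5,6,8), of length 6; no longer one exists.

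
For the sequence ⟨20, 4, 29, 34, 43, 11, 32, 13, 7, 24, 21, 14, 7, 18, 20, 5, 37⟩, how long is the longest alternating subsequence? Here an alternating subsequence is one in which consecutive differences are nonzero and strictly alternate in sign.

Track the best alternating length ending on an up-step vs a down-step at each position: up/down = 1/1, 1/2, 3/1, 3/1, 3/1, 3/4, 5/4, 5/6, 3/6, 7/6, 7/8, 7/8, 3/8, 9/8, 9/8, 3/10, 11/4.
The maximum over both is 11; one such subsequence is 20, 4, 29, 11, 32, 13, 24, 14, 18, 5, 37.

11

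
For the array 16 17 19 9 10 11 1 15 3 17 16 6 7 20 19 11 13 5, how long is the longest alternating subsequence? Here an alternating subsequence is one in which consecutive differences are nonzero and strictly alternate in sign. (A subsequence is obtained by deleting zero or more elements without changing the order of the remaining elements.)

Track the best alternating length ending on an up-step vs a down-step at each position: up/down = 1/1, 2/1, 2/1, 1/3, 4/3, 4/3, 1/5, 6/3, 6/7, 8/3, 8/9, 8/9, 10/9, 10/1, 10/11, 10/11, 12/11, 8/13.
The maximum over both is 13; one such subsequence is 16, 17, 9, 10, 1, 15, 3, 17, 16, 20, 11, 13, 5.

13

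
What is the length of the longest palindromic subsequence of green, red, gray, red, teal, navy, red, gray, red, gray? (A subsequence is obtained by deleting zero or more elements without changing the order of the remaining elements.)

7

One longest palindromic subsequence is red gray red navy red gray red (positions 2,3,4,6,7,8,9); it reads the same forward and backward, and the interval DP gives dp[1][10] = 7.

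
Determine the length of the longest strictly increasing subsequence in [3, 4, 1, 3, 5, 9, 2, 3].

4

Scanning left to right, the best length ending at each element is: 3→1, 4→2, 1→1, 3→2, 5→3, 9→4, 2→2, 3→3.
So the longest increasing subsequence has length 4, e.g. 3, 4, 5, 9.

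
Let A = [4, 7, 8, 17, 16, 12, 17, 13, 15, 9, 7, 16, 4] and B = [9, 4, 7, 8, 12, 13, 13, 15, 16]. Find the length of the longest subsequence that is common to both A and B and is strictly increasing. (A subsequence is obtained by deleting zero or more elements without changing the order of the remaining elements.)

For each value that appears in both, track the longest common increasing run ending there.
The best achievable length is 7; one witness is 4, 7, 8, 12, 13, 15, 16 (A-positions 1,2,3,6,8,9,12, B-positions 2,3,4,5,6,8,9).

7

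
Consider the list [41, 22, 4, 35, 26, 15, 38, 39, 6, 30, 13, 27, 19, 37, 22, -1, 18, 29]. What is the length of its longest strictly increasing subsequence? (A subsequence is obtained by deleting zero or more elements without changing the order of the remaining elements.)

6

Let dp[i] be the longest increasing subsequence ending at position i. Then dp = [1, 1, 1, 2, 2, 2, 3, 4, 2, 3, 3, 4, 4, 5, 5, 1, 4, 6].
The maximum is 6; one witness is 4, 6, 13, 19, 22, 29 at positions 3,9,11,13,15,18.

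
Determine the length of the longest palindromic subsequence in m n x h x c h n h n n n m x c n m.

Using dp[i][j] = 2 + dp[i+1][j−1] if the ends match, else max(dp[i+1][j], dp[i][j−1]):
dp[1][17] = 10. A witness is mncnnnncnm at positions 1,2,6,8,10,11,12,15,16,17.

10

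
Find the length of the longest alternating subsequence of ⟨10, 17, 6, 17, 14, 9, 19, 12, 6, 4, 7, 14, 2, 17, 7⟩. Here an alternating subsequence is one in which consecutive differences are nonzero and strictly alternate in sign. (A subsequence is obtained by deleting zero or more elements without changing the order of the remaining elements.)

11

A longest alternating subsequence is 10, 17, 6, 17, 14, 19, 6, 7, 2, 17, 7 (positions 1,2,3,4,5,7,9,11,13,14,15); its 10 consecutive differences strictly alternate in sign, and length 11 is optimal.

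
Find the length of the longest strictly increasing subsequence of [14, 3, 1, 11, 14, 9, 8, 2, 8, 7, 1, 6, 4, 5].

Let dp[i] be the longest increasing subsequence ending at position i. Then dp = [1, 1, 1, 2, 3, 2, 2, 2, 3, 3, 1, 3, 3, 4].
The maximum is 4; one witness is 1, 2, 4, 5 at positions 3,8,13,14.

4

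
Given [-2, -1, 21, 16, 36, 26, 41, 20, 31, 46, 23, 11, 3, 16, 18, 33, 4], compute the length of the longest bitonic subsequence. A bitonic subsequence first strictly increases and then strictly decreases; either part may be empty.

Let inc[i] be the LIS ending at i and dec[i] the longest strictly decreasing subsequence starting at i. inc = [1, 2, 3, 3, 4, 4, 5, 4, 5, 6, 5, 3, 3, 4, 5, 6, 4], dec = [1, 1, 4, 3, 5, 4, 5, 3, 4, 4, 3, 2, 1, 2, 2, 2, 1].
max_i inc[i]+dec[i]−1 = 9, with one witness -2, -1, 21, 36, 41, 31, 23, 18, 4.

9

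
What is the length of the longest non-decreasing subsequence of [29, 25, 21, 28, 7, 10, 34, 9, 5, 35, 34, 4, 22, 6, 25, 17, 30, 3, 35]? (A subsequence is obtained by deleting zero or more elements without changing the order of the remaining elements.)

6

Scanning left to right, the best length ending at each element is: 29→1, 25→1, 21→1, 28→2, 7→1, 10→2, 34→3, 9→2, 5→1, 35→4, 34→4, 4→1, 22→3, 6→2, 25→4, 17→3, 30→5, 3→1, 35→6.
So the longest non-decreasing subsequence has length 6, e.g. 7, 10, 22, 25, 30, 35.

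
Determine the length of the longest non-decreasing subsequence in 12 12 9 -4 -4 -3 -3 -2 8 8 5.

Scanning left to right, the best length ending at each element is: 12→1, 12→2, 9→1, -4→1, -4→2, -3→3, -3→4, -2→5, 8→6, 8→7, 5→6.
So the longest non-decreasing subsequence has length 7, e.g. -4, -4, -3, -3, -2, 8, 8.

7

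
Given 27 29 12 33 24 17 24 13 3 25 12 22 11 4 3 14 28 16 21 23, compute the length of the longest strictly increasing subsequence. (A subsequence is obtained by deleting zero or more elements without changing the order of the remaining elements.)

Scanning left to right, the best length ending at each element is: 27→1, 29→2, 12→1, 33→3, 24→2, 17→2, 24→3, 13→2, 3→1, 25→4, 12→2, 22→3, 11→2, 4→2, 3→1, 14→3, 28→5, 16→4, 21→5, 23→6.
So the longest increasing subsequence has length 6, e.g. 12, 13, 14, 16, 21, 23.

6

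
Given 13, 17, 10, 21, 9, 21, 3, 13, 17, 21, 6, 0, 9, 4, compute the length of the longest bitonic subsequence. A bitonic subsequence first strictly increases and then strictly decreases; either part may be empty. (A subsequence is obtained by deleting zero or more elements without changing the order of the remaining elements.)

6

One longest bitonic subsequence is 13, 17, 10, 9, 6, 4 (positions 1,2,3,5,11,14): it rises to 17 then falls. Length 6 is optimal.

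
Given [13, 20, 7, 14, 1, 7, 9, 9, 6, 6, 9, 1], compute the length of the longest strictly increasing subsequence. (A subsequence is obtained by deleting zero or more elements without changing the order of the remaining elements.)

Let dp[i] be the longest increasing subsequence ending at position i. Then dp = [1, 2, 1, 2, 1, 2, 3, 3, 2, 2, 3, 1].
The maximum is 3; one witness is 1, 7, 9 at positions 5,6,7.

3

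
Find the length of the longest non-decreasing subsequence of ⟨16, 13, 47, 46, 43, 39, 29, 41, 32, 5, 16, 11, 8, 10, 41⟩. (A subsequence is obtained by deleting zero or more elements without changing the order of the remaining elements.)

4

One longest non-decreasing subsequence is 16, 39, 41, 41 (positions 1,6,8,15), of length 4; no longer one exists.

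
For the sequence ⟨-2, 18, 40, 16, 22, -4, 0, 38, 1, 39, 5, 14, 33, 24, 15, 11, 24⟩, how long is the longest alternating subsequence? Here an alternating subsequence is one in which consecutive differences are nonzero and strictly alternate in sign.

A longest alternating subsequence is -2, 18, 16, 22, -4, 38, 1, 39, 5, 33, 15, 24 (positions 1,2,4,5,6,8,9,10,11,13,15,17); its 11 consecutive differences strictly alternate in sign, and length 12 is optimal.

12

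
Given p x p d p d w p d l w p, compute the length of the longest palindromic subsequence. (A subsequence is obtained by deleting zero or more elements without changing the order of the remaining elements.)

7

Using dp[i][j] = 2 + dp[i+1][j−1] if the ends match, else max(dp[i+1][j], dp[i][j−1]):
dp[1][12] = 7. A witness is pdpwpdp at positions 1,4,5,7,8,9,12.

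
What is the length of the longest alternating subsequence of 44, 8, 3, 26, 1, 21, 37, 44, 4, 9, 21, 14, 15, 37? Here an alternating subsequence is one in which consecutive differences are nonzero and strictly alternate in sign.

Track the best alternating length ending on an up-step vs a down-step at each position: up/down = 1/1, 1/2, 1/2, 3/2, 1/4, 5/4, 5/2, 5/1, 5/6, 7/6, 7/6, 7/8, 9/8, 9/6.
The maximum over both is 9; one such subsequence is 44, 8, 26, 1, 21, 4, 21, 14, 15.

9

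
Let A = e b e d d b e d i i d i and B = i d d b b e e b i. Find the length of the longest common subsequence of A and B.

Backtracking the LCS table gives one alignment: d (A4,B2) → d (A5,B3) → b (A6,B5) → e (A7,B7) → i (A12,B9).
So the longest common subsequence has length 5.

5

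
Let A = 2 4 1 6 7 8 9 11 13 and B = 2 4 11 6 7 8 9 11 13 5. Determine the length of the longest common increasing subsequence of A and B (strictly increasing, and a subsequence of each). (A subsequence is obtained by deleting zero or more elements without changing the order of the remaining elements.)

8

A longest common strictly increasing subsequence is 2, 4, 6, 7, 8, 9, 11, 13 (length 8); it appears in order in both A and B, and no longer such subsequence exists.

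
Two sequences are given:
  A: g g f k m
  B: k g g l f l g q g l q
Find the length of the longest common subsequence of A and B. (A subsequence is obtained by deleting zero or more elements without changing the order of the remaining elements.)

A longest common subsequence is ggf (length 3); the LCS DP confirms no longer common subsequence exists.

3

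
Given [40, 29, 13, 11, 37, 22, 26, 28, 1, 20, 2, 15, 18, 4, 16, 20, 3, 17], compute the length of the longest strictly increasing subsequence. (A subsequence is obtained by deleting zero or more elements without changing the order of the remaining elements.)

5

Let dp[i] be the longest increasing subsequence ending at position i. Then dp = [1, 1, 1, 1, 2, 2, 3, 4, 1, 2, 2, 3, 4, 3, 4, 5, 3, 5].
The maximum is 5; one witness is 1, 2, 15, 18, 20 at positions 9,11,12,13,16.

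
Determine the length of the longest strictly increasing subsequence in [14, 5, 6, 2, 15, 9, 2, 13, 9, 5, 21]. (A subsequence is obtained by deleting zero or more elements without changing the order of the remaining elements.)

5

Scanning left to right, the best length ending at each element is: 14→1, 5→1, 6→2, 2→1, 15→3, 9→3, 2→1, 13→4, 9→3, 5→2, 21→5.
So the longest increasing subsequence has length 5, e.g. 5, 6, 9, 13, 21.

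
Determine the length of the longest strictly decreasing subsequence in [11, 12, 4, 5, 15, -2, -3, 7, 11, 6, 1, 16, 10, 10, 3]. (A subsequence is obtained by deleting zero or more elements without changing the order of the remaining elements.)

One longest decreasing subsequence is 11, 4, -2, -3 (positions 1,3,6,7), of length 4; no longer one exists.

4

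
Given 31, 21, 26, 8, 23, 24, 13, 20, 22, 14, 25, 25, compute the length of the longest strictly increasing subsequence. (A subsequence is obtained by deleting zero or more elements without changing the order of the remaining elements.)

5

Scanning left to right, the best length ending at each element is: 31→1, 21→1, 26→2, 8→1, 23→2, 24→3, 13→2, 20→3, 22→4, 14→3, 25→5, 25→5.
So the longest increasing subsequence has length 5, e.g. 8, 13, 20, 22, 25.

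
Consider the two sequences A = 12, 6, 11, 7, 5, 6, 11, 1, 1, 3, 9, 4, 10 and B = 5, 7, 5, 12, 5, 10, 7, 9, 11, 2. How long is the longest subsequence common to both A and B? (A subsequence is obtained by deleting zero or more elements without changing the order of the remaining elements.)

Backtracking the LCS table gives one alignment: 12 (A1,B4) → 7 (A4,B7) → 11 (A7,B9).
So the longest common subsequence has length 3.

3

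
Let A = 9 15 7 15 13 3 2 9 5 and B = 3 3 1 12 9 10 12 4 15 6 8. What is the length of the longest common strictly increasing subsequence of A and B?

2

A longest common strictly increasing subsequence is 3, 9 (length 2); it appears in order in both A and B, and no longer such subsequence exists.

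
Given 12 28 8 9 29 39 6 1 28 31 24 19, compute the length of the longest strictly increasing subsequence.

One longest increasing subsequence is 12, 28, 29, 39 (positions 1,2,5,6), of length 4; no longer one exists.

4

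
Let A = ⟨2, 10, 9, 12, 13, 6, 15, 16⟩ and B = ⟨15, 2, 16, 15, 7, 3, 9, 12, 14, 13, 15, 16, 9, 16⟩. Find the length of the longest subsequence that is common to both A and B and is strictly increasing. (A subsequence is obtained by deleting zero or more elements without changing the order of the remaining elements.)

6

For each value that appears in both, track the longest common increasing run ending there.
The best achievable length is 6; one witness is 2, 9, 12, 13, 15, 16 (A-positions 1,3,4,5,7,8, B-positions 2,7,8,10,11,12).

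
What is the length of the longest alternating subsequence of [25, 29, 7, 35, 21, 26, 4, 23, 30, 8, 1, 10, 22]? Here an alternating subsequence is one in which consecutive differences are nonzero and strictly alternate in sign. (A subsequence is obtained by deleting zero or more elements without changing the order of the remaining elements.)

10

Track the best alternating length ending on an up-step vs a down-step at each position: up/down = 1/1, 2/1, 1/3, 4/1, 4/5, 6/5, 1/7, 8/7, 8/5, 8/9, 1/9, 10/9, 10/9.
The maximum over both is 10; one such subsequence is 25, 29, 7, 35, 21, 26, 4, 23, 8, 10.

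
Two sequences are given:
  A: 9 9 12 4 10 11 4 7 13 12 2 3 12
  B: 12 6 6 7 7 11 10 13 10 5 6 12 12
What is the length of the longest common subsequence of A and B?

Backtracking the LCS table gives one alignment: 12 (A3,B1) → 10 (A5,B7) → 13 (A9,B8) → 12 (A10,B12) → 12 (A13,B13).
So the longest common subsequence has length 5.

5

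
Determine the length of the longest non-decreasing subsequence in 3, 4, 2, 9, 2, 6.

3

Scanning left to right, the best length ending at each element is: 3→1, 4→2, 2→1, 9→3, 2→2, 6→3.
So the longest non-decreasing subsequence has length 3, e.g. 3, 4, 9.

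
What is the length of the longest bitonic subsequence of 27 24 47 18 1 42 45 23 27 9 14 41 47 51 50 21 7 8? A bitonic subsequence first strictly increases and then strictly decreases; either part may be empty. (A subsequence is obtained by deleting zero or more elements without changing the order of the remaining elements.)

One longest bitonic subsequence is 18, 23, 27, 41, 47, 51, 50, 21, 8 (positions 4,8,9,12,13,14,15,16,18): it rises to 51 then falls. Length 9 is optimal.

9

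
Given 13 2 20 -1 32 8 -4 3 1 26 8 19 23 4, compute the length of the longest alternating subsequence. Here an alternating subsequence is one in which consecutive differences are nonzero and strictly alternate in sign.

12

A longest alternating subsequence is 13, 2, 20, -1, 32, -4, 3, 1, 26, 8, 19, 4 (positions 1,2,3,4,5,7,8,9,10,11,12,14); its 11 consecutive differences strictly alternate in sign, and length 12 is optimal.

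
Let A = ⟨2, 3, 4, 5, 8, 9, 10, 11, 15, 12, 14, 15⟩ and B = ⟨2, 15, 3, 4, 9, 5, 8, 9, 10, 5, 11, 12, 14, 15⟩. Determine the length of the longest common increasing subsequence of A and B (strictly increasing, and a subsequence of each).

11

A longest common strictly increasing subsequence is 2, 3, 4, 5, 8, 9, 10, 11, 12, 14, 15 (length 11); it appears in order in both A and B, and no longer such subsequence exists.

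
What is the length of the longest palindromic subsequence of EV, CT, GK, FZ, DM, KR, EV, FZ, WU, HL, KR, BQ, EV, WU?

5

One longest palindromic subsequence is EV KR HL KR EV (positions 1,6,10,11,13); it reads the same forward and backward, and the interval DP gives dp[1][14] = 5.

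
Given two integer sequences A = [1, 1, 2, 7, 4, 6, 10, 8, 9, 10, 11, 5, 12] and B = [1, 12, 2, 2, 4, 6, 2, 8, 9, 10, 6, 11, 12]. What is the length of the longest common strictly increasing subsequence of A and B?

9

A longest common strictly increasing subsequence is 1, 2, 4, 6, 8, 9, 10, 11, 12 (length 9); it appears in order in both A and B, and no longer such subsequence exists.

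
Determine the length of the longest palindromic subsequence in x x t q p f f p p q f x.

8

One longest palindromic subsequence is xqpffpqx (positions 1,4,5,6,7,9,10,12); it reads the same forward and backward, and the interval DP gives dp[1][12] = 8.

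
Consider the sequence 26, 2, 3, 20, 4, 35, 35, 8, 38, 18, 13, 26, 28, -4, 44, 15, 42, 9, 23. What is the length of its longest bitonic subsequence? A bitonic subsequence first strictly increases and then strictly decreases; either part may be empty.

10

Let inc[i] be the LIS ending at i and dec[i] the longest strictly decreasing subsequence starting at i. inc = [1, 1, 2, 3, 3, 4, 4, 4, 5, 5, 5, 6, 7, 1, 8, 6, 8, 5, 7], dec = [5, 2, 2, 4, 2, 4, 4, 2, 4, 3, 2, 3, 3, 1, 3, 2, 2, 1, 1].
max_i inc[i]+dec[i]−1 = 10, with one witness 2, 3, 4, 8, 18, 26, 28, 44, 42, 23.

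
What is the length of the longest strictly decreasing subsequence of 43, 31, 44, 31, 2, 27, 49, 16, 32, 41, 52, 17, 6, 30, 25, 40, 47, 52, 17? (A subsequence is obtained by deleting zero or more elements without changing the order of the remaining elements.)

Let dp[i] be the longest decreasing subsequence ending at position i. Then dp = [1, 2, 1, 2, 3, 3, 1, 4, 2, 2, 1, 4, 5, 3, 4, 3, 2, 1, 5].
The maximum is 5; one witness is 43, 31, 27, 16, 6 at positions 1,2,6,8,13.

5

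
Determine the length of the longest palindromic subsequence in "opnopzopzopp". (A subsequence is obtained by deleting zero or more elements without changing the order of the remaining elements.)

7

Using dp[i][j] = 2 + dp[i+1][j−1] if the ends match, else max(dp[i+1][j], dp[i][j−1]):
dp[1][12] = 7. A witness is ppozopp at positions 2,5,7,9,10,11,12.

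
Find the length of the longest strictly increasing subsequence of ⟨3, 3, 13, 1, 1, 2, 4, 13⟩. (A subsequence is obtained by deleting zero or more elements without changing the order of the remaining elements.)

4

Let dp[i] be the longest increasing subsequence ending at position i. Then dp = [1, 1, 2, 1, 1, 2, 3, 4].
The maximum is 4; one witness is 1, 2, 4, 13 at positions 4,6,7,8.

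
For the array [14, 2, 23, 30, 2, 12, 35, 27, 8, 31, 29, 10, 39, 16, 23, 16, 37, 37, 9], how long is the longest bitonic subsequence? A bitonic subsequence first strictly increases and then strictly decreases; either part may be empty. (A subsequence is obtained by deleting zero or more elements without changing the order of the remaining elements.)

One longest bitonic subsequence is 14, 23, 30, 35, 31, 29, 23, 16, 9 (positions 1,3,4,7,10,11,15,16,19): it rises to 35 then falls. Length 9 is optimal.

9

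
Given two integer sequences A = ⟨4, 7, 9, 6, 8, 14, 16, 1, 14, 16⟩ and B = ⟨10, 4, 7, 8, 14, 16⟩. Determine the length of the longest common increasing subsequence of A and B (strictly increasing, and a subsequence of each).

For each value that appears in both, track the longest common increasing run ending there.
The best achievable length is 5; one witness is 4, 7, 8, 14, 16 (A-positions 1,2,5,6,7, B-positions 2,3,4,5,6).

5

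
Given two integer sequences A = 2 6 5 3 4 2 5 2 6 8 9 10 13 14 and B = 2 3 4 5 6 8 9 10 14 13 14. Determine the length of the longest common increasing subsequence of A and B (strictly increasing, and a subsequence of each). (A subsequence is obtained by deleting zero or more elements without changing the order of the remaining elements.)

For each value that appears in both, track the longest common increasing run ending there.
The best achievable length is 10; one witness is 2, 3, 4, 5, 6, 8, 9, 10, 13, 14 (A-positions 1,4,5,7,9,10,11,12,13,14, B-positions 1,2,3,4,5,6,7,8,10,11).

10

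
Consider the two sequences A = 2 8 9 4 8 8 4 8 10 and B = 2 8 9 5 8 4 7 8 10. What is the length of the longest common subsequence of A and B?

7

Backtracking the LCS table gives one alignment: 2 (A1,B1) → 8 (A2,B2) → 9 (A3,B3) → 8 (A6,B5) → 4 (A7,B6) → 8 (A8,B8) → 10 (A9,B9).
So the longest common subsequence has length 7.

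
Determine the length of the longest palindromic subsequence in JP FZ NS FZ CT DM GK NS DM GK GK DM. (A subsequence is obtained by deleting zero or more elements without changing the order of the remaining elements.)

One longest palindromic subsequence is DM GK GK GK DM (positions 6,7,10,11,12); it reads the same forward and backward, and the interval DP gives dp[1][12] = 5.

5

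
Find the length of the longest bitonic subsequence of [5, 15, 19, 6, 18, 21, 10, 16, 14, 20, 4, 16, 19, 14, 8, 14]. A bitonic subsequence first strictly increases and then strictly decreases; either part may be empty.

8

Let inc[i] be the LIS ending at i and dec[i] the longest strictly decreasing subsequence starting at i. inc = [1, 2, 3, 2, 3, 4, 3, 4, 4, 5, 1, 5, 6, 4, 3, 4], dec = [2, 3, 5, 2, 4, 5, 2, 3, 2, 4, 1, 3, 3, 2, 1, 1].
max_i inc[i]+dec[i]−1 = 8, with one witness 5, 15, 19, 21, 20, 19, 14, 8.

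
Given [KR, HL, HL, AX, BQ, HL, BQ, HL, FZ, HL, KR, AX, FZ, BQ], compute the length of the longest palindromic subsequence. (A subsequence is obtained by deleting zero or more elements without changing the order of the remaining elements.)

Using dp[i][j] = 2 + dp[i+1][j−1] if the ends match, else max(dp[i+1][j], dp[i][j−1]):
dp[1][14] = 9. A witness is KR HL HL BQ HL BQ HL HL KR at positions 1,2,3,5,6,7,8,10,11.

9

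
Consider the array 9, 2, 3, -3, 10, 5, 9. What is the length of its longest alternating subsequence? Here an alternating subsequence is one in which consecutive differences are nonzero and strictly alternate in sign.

A longest alternating subsequence is 9, 2, 3, -3, 10, 5, 9 (positions 1,2,3,4,5,6,7); its 6 consecutive differences strictly alternate in sign, and length 7 is optimal.

7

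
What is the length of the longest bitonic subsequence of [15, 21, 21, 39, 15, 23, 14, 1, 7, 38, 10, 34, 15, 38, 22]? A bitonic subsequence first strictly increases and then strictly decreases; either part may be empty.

6

One longest bitonic subsequence is 15, 21, 39, 38, 34, 22 (positions 1,2,4,10,12,15): it rises to 39 then falls. Length 6 is optimal.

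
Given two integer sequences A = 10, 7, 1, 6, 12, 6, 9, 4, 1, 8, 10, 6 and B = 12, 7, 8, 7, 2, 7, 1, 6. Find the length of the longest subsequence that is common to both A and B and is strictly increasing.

For each value that appears in both, track the longest common increasing run ending there.
The best achievable length is 2; one witness is 7, 8 (A-positions 2,10, B-positions 2,3).

2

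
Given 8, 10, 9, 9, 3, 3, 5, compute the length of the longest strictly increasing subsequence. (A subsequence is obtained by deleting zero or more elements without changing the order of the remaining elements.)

2

One longest increasing subsequence is 8, 10 (positions 1,2), of length 2; no longer one exists.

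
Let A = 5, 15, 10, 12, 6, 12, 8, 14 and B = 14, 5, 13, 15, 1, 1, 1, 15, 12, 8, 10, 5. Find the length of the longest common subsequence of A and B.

Backtracking the LCS table gives one alignment: 5 (A1,B2) → 15 (A2,B8) → 12 (A6,B9) → 8 (A7,B10).
So the longest common subsequence has length 4.

4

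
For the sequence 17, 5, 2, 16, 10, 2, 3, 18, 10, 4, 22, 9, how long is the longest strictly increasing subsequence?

4

Scanning left to right, the best length ending at each element is: 17→1, 5→1, 2→1, 16→2, 10→2, 2→1, 3→2, 18→3, 10→3, 4→3, 22→4, 9→4.
So the longest increasing subsequence has length 4, e.g. 5, 16, 18, 22.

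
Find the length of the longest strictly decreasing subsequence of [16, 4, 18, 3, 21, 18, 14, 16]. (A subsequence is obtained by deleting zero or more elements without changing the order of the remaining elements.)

Scanning left to right, the best length ending at each element is: 16→1, 4→2, 18→1, 3→3, 21→1, 18→2, 14→3, 16→3.
So the longest decreasing subsequence has length 3, e.g. 16, 4, 3.

3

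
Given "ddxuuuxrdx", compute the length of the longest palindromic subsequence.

7

One longest palindromic subsequence is dxuuuxd (positions 2,3,4,5,6,7,9); it reads the same forward and backward, and the interval DP gives dp[1][10] = 7.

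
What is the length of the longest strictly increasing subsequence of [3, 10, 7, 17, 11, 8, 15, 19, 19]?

Scanning left to right, the best length ending at each element is: 3→1, 10→2, 7→2, 17→3, 11→3, 8→3, 15→4, 19→5, 19→5.
So the longest increasing subsequence has length 5, e.g. 3, 10, 11, 15, 19.

5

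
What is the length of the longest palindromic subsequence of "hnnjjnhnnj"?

6

One longest palindromic subsequence is nnjjnn (positions 2,3,4,5,8,9); it reads the same forward and backward, and the interval DP gives dp[1][10] = 6.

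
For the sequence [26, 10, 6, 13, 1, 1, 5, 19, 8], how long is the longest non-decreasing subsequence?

Scanning left to right, the best length ending at each element is: 26→1, 10→1, 6→1, 13→2, 1→1, 1→2, 5→3, 19→4, 8→4.
So the longest non-decreasing subsequence has length 4, e.g. 1, 1, 5, 19.

4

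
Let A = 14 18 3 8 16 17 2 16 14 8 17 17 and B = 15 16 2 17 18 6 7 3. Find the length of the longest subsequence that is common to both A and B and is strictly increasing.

For each value that appears in both, track the longest common increasing run ending there.
The best achievable length is 2; one witness is 16, 17 (A-positions 5,6, B-positions 2,4).

2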